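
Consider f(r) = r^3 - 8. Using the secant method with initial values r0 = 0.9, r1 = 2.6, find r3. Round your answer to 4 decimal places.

f(0.9) = -7.271000, f(2.6) = 9.576000
r2 = 2.600000 − 9.576000·(2.600000 − 0.900000) / (9.576000 − (-7.271000)) = 2.600000 − (16.279200)/(16.847000) = 1.633703
f(1.633703) = -3.639668
r3 = 1.633703 − (-3.639668)·(1.633703 − 2.600000) / (-3.639668 − 9.576000) = 1.633703 − (3.516999)/(-13.215668) = 1.899827

1.8998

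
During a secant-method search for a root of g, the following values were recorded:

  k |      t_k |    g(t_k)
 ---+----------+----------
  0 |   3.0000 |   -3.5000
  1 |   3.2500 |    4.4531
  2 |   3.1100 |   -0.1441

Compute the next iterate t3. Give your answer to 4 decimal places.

3.1144

t3 = 3.1100 − (-0.1441)·(3.1100 − 3.2500) / (-0.1441 − 4.4531)
   = 3.1100 − (0.020174)/(-4.597200) = 3.114388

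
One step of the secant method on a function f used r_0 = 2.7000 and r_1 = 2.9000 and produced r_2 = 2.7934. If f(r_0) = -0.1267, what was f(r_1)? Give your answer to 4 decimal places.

0.1446

The secant line through (2.7000, -0.1267) and (2.9000, f(r_1)) crosses zero at r_2 = 2.7934.
So (2.7000, -0.1267), (2.9000, f(r_1)), (2.7934, 0) are collinear:
f(r_1) = -0.1267 · (2.9000 − 2.7934) / (2.7000 − 2.7934) = -0.1267 · (0.106600)/(-0.093400) = 0.144606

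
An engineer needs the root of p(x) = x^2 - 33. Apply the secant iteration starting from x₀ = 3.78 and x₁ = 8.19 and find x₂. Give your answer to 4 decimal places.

5.3432

p(3.78) = -18.711600, p(8.19) = 34.076100
x₂ = 8.190000 − 34.076100·(8.190000 − 3.780000) / (34.076100 − (-18.711600)) = 8.190000 − (150.275601)/(52.787700) = 5.343208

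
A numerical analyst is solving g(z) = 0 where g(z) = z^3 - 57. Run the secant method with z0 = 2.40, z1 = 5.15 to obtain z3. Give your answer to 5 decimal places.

g(2.40) = -43.1760000, g(5.15) = 79.5908750
z2 = 5.1500000 − 79.5908750·(5.1500000 − 2.4000000) / (79.5908750 − (-43.1760000)) = 5.1500000 − (218.8749063)/(122.7668750) = 3.3671501
g(3.3671501) = -18.8242617
z3 = 3.3671501 − (-18.8242617)·(3.3671501 − 5.1500000) / (-18.8242617 − 79.5908750) = 3.3671501 − (33.5608324)/(-98.4151367) = 3.7081631

3.70816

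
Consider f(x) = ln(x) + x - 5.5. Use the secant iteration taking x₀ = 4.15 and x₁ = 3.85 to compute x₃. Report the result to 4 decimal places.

f(4.15) = 0.073108, f(3.85) = -0.301927
x₂ = 3.850000 − (-0.301927)·(3.850000 − 4.150000) / (-0.301927 − 0.073108) = 3.850000 − (0.090578)/(-0.375035) = 4.091519
f(4.091519) = 0.000435
x₃ = 4.091519 − 0.000435·(4.091519 − 3.850000) / (0.000435 − (-0.301927)) = 4.091519 − (0.000105)/(0.302362) = 4.091171

4.0912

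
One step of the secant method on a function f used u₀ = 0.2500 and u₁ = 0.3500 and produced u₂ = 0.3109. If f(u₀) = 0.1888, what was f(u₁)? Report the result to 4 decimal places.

The secant line through (0.2500, 0.1888) and (0.3500, f(u₁)) crosses zero at u₂ = 0.3109.
So (0.2500, 0.1888), (0.3500, f(u₁)), (0.3109, 0) are collinear:
f(u₁) = 0.1888 · (0.3500 − 0.3109) / (0.2500 − 0.3109) = 0.1888 · (0.039100)/(-0.060900) = -0.121216

-0.1212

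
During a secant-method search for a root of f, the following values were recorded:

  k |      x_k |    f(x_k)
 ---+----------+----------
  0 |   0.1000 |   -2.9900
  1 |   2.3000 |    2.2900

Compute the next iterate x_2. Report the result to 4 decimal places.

x_2 = 2.3000 − 2.2900·(2.3000 − 0.1000) / (2.2900 − (-2.9900))
   = 2.3000 − (5.038000)/(5.280000) = 1.345833

1.3458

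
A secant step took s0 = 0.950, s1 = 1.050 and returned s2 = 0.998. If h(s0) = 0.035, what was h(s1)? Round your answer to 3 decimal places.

-0.038

The secant line through (0.950, 0.035) and (1.050, h(s1)) crosses zero at s2 = 0.998.
So (0.950, 0.035), (1.050, h(s1)), (0.998, 0) are collinear:
h(s1) = 0.035 · (1.050 − 0.998) / (0.950 − 0.998) = 0.035 · (0.05200)/(-0.04800) = -0.03792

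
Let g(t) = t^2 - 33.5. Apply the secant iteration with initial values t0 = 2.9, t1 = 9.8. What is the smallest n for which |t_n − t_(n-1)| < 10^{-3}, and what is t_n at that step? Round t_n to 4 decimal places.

n = 6, t_n = 5.7879

g(2.9) = -25.090000, g(9.8) = 62.540000
t2 = 9.800000 − 62.540000·(6.900000)/(87.630000) = 4.875591;  |Δ| = 4.924409
g(4.875591) = -9.728617
t3 = 4.875591 − (-9.728617)·(-4.924409)/(-72.268617) = 5.538502;  |Δ| = 0.662911
g(5.538502) = -2.824996
t4 = 5.538502 − (-2.824996)·(0.662911)/(6.903621) = 5.809769;  |Δ| = 0.271267
g(5.809769) = 0.253411
t5 = 5.809769 − 0.253411·(0.271267)/(3.078407) = 5.787438;  |Δ| = 0.022330
g(5.787438) = -0.005559
t6 = 5.787438 − (-0.005559)·(-0.022330)/(-0.258970) = 5.787918;  |Δ| = 0.000479
|t6 − t5| = 0.000479 < 10^{-3}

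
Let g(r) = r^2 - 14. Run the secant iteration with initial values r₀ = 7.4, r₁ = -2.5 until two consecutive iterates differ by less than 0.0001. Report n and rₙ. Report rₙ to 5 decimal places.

n = 8, rₙ = -3.74166

g(7.4) = 40.7600000, g(-2.5) = -7.7500000
r₂ = -2.5000000 − (-7.7500000)·(-9.9000000)/(-48.5100000) = -0.9183673;  |Δ| = 1.5816327
g(-0.9183673) = -13.1566014
r₃ = -0.9183673 − (-13.1566014)·(1.5816327)/(-5.4066014) = -4.7671642;  |Δ| = 3.8487968
g(-4.7671642) = 8.7258543
r₄ = -4.7671642 − 8.7258543·(-3.8487968)/(21.8824557) = -3.2324169;  |Δ| = 1.5347473
g(-3.2324169) = -3.5514813
r₅ = -3.2324169 − (-3.5514813)·(1.5347473)/(-12.2773356) = -3.6763753;  |Δ| = 0.4439584
g(-3.6763753) = -0.4842649
r₆ = -3.6763753 − (-0.4842649)·(-0.4439584)/(3.0672164) = -3.7464693;  |Δ| = 0.0700940
g(-3.7464693) = 0.0360320
r₇ = -3.7464693 − 0.0360320·(-0.0700940)/(0.5202969) = -3.7416151;  |Δ| = 0.0048542
g(-3.7416151) = -0.0003167
r₈ = -3.7416151 − (-0.0003167)·(0.0048542)/(-0.0363487) = -3.7416574;  |Δ| = 0.0000423
|r₈ − r₇| = 0.0000423 < 0.0001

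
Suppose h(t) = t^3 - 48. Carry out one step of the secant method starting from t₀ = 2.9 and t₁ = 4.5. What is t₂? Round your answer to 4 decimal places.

h(2.9) = -23.611000, h(4.5) = 43.125000
t₂ = 4.500000 − 43.125000·(4.500000 − 2.900000) / (43.125000 − (-23.611000)) = 4.500000 − (69.000000)/(66.736000) = 3.466075

3.4661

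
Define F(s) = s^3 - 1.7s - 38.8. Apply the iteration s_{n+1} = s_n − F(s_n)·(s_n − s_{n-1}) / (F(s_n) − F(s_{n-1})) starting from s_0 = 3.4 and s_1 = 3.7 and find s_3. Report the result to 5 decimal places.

3.55238

F(3.4) = -5.2760000, F(3.7) = 5.5630000
s_2 = 3.7000000 − 5.5630000·(3.7000000 − 3.4000000) / (5.5630000 − (-5.2760000)) = 3.7000000 − (1.6689000)/(10.8390000) = 3.5460282
F(3.5460282) = -0.2393677
s_3 = 3.5460282 − (-0.2393677)·(3.5460282 − 3.7000000) / (-0.2393677 − 5.5630000) = 3.5460282 − (0.0368559)/(-5.8023677) = 3.5523801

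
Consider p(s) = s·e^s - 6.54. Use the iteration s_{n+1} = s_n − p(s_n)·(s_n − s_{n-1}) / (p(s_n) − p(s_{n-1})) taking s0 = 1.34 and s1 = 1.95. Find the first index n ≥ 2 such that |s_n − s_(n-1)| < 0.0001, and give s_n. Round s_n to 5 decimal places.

p(1.34) = -1.4224817, p(1.95) = 7.1659408
s2 = 1.9500000 − 7.1659408·(0.6100000)/(8.5884225) = 1.4410330;  |Δ| = 0.5089670
p(1.4410330) = -0.4515522
s3 = 1.4410330 − (-0.4515522)·(-0.5089670)/(-7.6174930) = 1.4712037;  |Δ| = 0.0301707
p(1.4712037) = -0.1336827
s4 = 1.4712037 − (-0.1336827)·(0.0301707)/(0.3178695) = 1.4838922;  |Δ| = 0.0126885
p(1.4838922) = 0.0040795
s5 = 1.4838922 − 0.0040795·(0.0126885)/(0.1377622) = 1.4835165;  |Δ| = 0.0003757
p(1.4835165) = -0.0000353
s6 = 1.4835165 − (-0.0000353)·(-0.0003757)/(-0.0041149) = 1.4835197;  |Δ| = 0.0000032
|s6 − s5| = 0.0000032 < 0.0001

n = 6, s_n = 1.48352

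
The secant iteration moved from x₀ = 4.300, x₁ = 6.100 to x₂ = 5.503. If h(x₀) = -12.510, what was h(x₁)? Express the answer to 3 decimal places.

6.208

The secant line through (4.300, -12.510) and (6.100, h(x₁)) crosses zero at x₂ = 5.503.
So (4.300, -12.510), (6.100, h(x₁)), (5.503, 0) are collinear:
h(x₁) = -12.510 · (6.100 − 5.503) / (4.300 − 5.503) = -12.510 · (0.59700)/(-1.20300) = 6.20820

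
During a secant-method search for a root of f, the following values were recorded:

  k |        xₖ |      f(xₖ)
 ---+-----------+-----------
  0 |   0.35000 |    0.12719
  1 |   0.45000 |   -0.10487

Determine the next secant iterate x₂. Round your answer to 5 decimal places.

x₂ = 0.45000 − (-0.10487)·(0.45000 − 0.35000) / (-0.10487 − 0.12719)
   = 0.45000 − (-0.0104870)/(-0.2320600) = 0.4048091

0.40481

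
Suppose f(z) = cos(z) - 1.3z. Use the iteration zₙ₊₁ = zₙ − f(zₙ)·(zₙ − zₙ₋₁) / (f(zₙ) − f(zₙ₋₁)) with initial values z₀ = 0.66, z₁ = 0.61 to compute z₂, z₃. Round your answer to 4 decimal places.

0.6241, 0.6242

f(0.66) = -0.068008, f(0.61) = 0.026648
z₂ = 0.610000 − 0.026648·(0.610000 − 0.660000) / (0.026648 − (-0.068008)) = 0.610000 − (-0.001332)/(0.094656) = 0.624076
f(0.624076) = 0.000204
z₃ = 0.624076 − 0.000204·(0.624076 − 0.610000) / (0.000204 − 0.026648) = 0.624076 − (0.000003)/(-0.026444) = 0.624185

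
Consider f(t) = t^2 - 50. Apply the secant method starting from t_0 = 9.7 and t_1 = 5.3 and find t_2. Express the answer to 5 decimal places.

6.76067

f(9.7) = 44.0900000, f(5.3) = -21.9100000
t_2 = 5.3000000 − (-21.9100000)·(5.3000000 − 9.7000000) / (-21.9100000 − 44.0900000) = 5.3000000 − (96.4040000)/(-66.0000000) = 6.7606667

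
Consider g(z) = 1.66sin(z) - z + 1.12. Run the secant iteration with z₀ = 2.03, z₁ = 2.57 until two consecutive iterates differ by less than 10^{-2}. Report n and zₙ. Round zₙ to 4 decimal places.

g(2.03) = 0.578034, g(2.57) = -0.551986
z₂ = 2.570000 − (-0.551986)·(0.540000)/(-1.130020) = 2.306224;  |Δ| = 0.263776
g(2.306224) = 0.044740
z₃ = 2.306224 − 0.044740·(-0.263776)/(0.596726) = 2.326000;  |Δ| = 0.019777
g(2.326000) = 0.002698
z₄ = 2.326000 − 0.002698·(0.019777)/(-0.042041) = 2.327270;  |Δ| = 0.001269
|z₄ − z₃| = 0.001269 < 10^{-2}

n = 4, zₙ = 2.3273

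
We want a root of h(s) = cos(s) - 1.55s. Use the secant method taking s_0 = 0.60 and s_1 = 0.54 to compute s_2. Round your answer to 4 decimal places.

h(0.60) = -0.104664, h(0.54) = 0.020709
s_2 = 0.540000 − 0.020709·(0.540000 − 0.600000) / (0.020709 − (-0.104664)) = 0.540000 − (-0.001243)/(0.125373) = 0.549911

0.5499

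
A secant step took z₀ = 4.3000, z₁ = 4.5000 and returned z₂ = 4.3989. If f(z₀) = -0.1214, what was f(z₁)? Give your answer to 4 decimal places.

0.1241

The secant line through (4.3000, -0.1214) and (4.5000, f(z₁)) crosses zero at z₂ = 4.3989.
So (4.3000, -0.1214), (4.5000, f(z₁)), (4.3989, 0) are collinear:
f(z₁) = -0.1214 · (4.5000 − 4.3989) / (4.3000 − 4.3989) = -0.1214 · (0.101100)/(-0.098900) = 0.124101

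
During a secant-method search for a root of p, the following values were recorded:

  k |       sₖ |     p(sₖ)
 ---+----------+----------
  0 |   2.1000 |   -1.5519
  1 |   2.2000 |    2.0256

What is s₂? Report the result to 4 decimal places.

s₂ = 2.2000 − 2.0256·(2.2000 − 2.1000) / (2.0256 − (-1.5519))
   = 2.2000 − (0.202560)/(3.577500) = 2.143379

2.1434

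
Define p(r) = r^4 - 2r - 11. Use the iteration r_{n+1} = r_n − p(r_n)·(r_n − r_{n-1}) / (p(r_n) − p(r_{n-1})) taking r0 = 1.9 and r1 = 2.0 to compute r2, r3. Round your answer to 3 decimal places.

p(1.9) = -1.76790, p(2.0) = 1.00000
r2 = 2.00000 − 1.00000·(2.00000 − 1.90000) / (1.00000 − (-1.76790)) = 2.00000 − (0.10000)/(2.76790) = 1.96387
p(1.96387) = -0.05290
r3 = 1.96387 − (-0.05290)·(1.96387 − 2.00000) / (-0.05290 − 1.00000) = 1.96387 − (0.00191)/(-1.05290) = 1.96569

1.964, 1.966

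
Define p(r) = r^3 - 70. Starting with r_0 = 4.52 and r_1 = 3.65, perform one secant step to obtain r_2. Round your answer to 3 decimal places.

4.075

p(4.52) = 22.34541, p(3.65) = -21.37288
r_2 = 3.65000 − (-21.37288)·(3.65000 − 4.52000) / (-21.37288 − 22.34541) = 3.65000 − (18.59440)/(-43.71828) = 4.07532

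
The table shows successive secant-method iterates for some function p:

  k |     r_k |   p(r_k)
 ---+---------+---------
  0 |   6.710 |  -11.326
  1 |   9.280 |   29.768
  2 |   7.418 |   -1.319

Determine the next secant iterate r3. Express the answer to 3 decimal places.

7.497

r3 = 7.418 − (-1.319)·(7.418 − 9.280) / (-1.319 − 29.768)
   = 7.418 − (2.45598)/(-31.08700) = 7.49700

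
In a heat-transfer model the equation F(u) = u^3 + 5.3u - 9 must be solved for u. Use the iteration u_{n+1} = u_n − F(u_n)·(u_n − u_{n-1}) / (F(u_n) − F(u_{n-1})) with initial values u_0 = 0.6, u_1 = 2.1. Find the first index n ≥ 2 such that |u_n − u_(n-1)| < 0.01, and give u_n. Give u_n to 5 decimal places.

F(0.6) = -5.6040000, F(2.1) = 11.3910000
u_2 = 2.1000000 − 11.3910000·(1.5000000)/(16.9950000) = 1.0946161;  |Δ| = 1.0053839
F(1.0946161) = -1.8869831
u_3 = 1.0946161 − (-1.8869831)·(-1.0053839)/(-13.2779831) = 1.2374949;  |Δ| = 0.1428788
F(1.2374949) = -0.5461855
u_4 = 1.2374949 − (-0.5461855)·(0.1428788)/(1.3407976) = 1.2956978;  |Δ| = 0.0582029
F(1.2956978) = 0.0424582
u_5 = 1.2956978 − 0.0424582·(0.0582029)/(0.5886437) = 1.2914997;  |Δ| = 0.0041981
|u_5 − u_4| = 0.0041981 < 0.01

n = 5, u_n = 1.29150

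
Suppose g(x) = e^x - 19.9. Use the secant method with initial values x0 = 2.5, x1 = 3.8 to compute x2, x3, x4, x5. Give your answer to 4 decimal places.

g(2.5) = -7.717506, g(3.8) = 24.801184
x2 = 3.800000 − 24.801184·(3.800000 − 2.500000) / (24.801184 − (-7.717506)) = 3.800000 − (32.241540)/(32.518691) = 2.808523
g(2.808523) = -3.314600
x3 = 2.808523 − (-3.314600)·(2.808523 − 3.800000) / (-3.314600 − 24.801184) = 2.808523 − (3.286350)/(-28.115784) = 2.925409
g(2.925409) = -1.258149
x4 = 2.925409 − (-1.258149)·(2.925409 − 2.808523) / (-1.258149 − (-3.314600)) = 2.925409 − (-0.147060)/(2.056451) = 2.996921
g(2.996921) = 0.123786
x5 = 2.996921 − 0.123786·(2.996921 − 2.925409) / (0.123786 − (-1.258149)) = 2.996921 − (0.008852)/(1.381935) = 2.990515

2.8085, 2.9254, 2.9969, 2.9905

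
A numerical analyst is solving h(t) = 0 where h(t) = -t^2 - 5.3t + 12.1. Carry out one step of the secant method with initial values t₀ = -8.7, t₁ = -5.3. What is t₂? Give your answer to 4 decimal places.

-6.6908

h(-8.7) = -17.480000, h(-5.3) = 12.100000
t₂ = -5.300000 − 12.100000·(-5.300000 − (-8.700000)) / (12.100000 − (-17.480000)) = -5.300000 − (41.140000)/(29.580000) = -6.690805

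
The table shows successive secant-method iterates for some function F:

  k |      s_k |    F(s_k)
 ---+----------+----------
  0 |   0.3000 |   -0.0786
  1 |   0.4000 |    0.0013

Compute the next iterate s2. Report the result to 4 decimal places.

s2 = 0.4000 − 0.0013·(0.4000 − 0.3000) / (0.0013 − (-0.0786))
   = 0.4000 − (0.000130)/(0.079900) = 0.398373

0.3984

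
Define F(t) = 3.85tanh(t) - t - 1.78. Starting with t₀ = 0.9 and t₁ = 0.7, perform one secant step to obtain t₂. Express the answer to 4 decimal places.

F(0.9) = 0.077747, F(0.7) = -0.153184
t₂ = 0.700000 − (-0.153184)·(0.700000 − 0.900000) / (-0.153184 − 0.077747) = 0.700000 − (0.030637)/(-0.230931) = 0.832667

0.8327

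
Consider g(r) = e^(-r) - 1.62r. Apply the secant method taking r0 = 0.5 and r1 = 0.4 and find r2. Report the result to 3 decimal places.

g(0.5) = -0.20347, g(0.4) = 0.02232
r2 = 0.40000 − 0.02232·(0.40000 − 0.50000) / (0.02232 − (-0.20347)) = 0.40000 − (-0.00223)/(0.22579) = 0.40989

0.410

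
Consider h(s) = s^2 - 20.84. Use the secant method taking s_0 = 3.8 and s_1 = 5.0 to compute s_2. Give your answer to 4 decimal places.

4.5273

h(3.8) = -6.400000, h(5.0) = 4.160000
s_2 = 5.000000 − 4.160000·(5.000000 − 3.800000) / (4.160000 − (-6.400000)) = 5.000000 − (4.992000)/(10.560000) = 4.527273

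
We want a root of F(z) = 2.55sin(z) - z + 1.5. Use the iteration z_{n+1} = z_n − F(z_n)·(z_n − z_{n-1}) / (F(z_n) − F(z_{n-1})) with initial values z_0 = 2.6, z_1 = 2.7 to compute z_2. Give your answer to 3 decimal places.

F(2.6) = 0.21453, F(2.7) = -0.11018
z_2 = 2.70000 − (-0.11018)·(2.70000 − 2.60000) / (-0.11018 − 0.21453) = 2.70000 − (-0.01102)/(-0.32471) = 2.66607

2.666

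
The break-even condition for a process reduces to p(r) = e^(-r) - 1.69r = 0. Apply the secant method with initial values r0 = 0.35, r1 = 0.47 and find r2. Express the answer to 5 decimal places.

0.39808

p(0.35) = 0.1131881, p(0.47) = -0.1692977
r2 = 0.4700000 − (-0.1692977)·(0.4700000 − 0.3500000) / (-0.1692977 − 0.1131881) = 0.4700000 − (-0.0203157)/(-0.2824858) = 0.3980823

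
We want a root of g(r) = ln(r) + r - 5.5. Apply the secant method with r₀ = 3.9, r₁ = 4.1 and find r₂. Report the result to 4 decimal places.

4.0912

g(3.9) = -0.239023, g(4.1) = 0.010987
r₂ = 4.100000 − 0.010987·(4.100000 − 3.900000) / (0.010987 − (-0.239023)) = 4.100000 − (0.002197)/(0.250010) = 4.091211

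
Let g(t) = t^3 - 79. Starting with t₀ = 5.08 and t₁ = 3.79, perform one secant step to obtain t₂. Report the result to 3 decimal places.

g(5.08) = 52.09651, g(3.79) = -24.56006
t₂ = 3.79000 − (-24.56006)·(3.79000 − 5.08000) / (-24.56006 − 52.09651) = 3.79000 − (31.68248)/(-76.65657) = 4.20330

4.203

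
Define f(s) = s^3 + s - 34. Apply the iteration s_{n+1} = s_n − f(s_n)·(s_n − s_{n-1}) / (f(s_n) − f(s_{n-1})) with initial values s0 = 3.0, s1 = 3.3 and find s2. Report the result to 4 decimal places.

3.1299

f(3.0) = -4.000000, f(3.3) = 5.237000
s2 = 3.300000 − 5.237000·(3.300000 − 3.000000) / (5.237000 − (-4.000000)) = 3.300000 − (1.571100)/(9.237000) = 3.129912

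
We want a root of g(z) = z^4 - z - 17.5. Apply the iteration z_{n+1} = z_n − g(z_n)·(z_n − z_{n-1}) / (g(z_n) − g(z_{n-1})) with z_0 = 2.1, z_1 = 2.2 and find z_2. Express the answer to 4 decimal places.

g(2.1) = -0.151900, g(2.2) = 3.725600
z_2 = 2.200000 − 3.725600·(2.200000 − 2.100000) / (3.725600 − (-0.151900)) = 2.200000 − (0.372560)/(3.877500) = 2.103917

2.1039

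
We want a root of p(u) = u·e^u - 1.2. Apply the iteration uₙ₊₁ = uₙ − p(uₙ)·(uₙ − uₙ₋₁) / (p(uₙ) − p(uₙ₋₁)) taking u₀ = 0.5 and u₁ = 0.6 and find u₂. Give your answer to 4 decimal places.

p(0.5) = -0.375639, p(0.6) = -0.106729
u₂ = 0.600000 − (-0.106729)·(0.600000 − 0.500000) / (-0.106729 − (-0.375639)) = 0.600000 − (-0.010673)/(0.268911) = 0.639689

0.6397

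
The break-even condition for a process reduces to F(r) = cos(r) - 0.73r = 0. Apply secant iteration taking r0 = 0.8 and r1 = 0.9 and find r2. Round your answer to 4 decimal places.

0.8761

F(0.8) = 0.112707, F(0.9) = -0.035390
r2 = 0.900000 − (-0.035390)·(0.900000 − 0.800000) / (-0.035390 − 0.112707) = 0.900000 − (-0.003539)/(-0.148097) = 0.876103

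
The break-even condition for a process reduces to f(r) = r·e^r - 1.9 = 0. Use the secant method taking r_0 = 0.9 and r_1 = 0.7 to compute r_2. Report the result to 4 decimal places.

0.8220

f(0.9) = 0.313643, f(0.7) = -0.490373
r_2 = 0.700000 − (-0.490373)·(0.700000 − 0.900000) / (-0.490373 − 0.313643) = 0.700000 − (0.098075)/(-0.804016) = 0.821981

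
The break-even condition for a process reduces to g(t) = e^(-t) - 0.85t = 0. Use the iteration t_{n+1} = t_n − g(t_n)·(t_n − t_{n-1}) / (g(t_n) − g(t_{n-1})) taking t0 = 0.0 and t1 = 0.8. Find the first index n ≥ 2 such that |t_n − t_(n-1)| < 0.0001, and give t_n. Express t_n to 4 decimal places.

g(0.0) = 1.000000, g(0.8) = -0.230671
t2 = 0.800000 − (-0.230671)·(0.800000)/(-1.230671) = 0.650052;  |Δ| = 0.149948
g(0.650052) = -0.030525
t3 = 0.650052 − (-0.030525)·(-0.149948)/(0.200146) = 0.627182;  |Δ| = 0.022869
g(0.627182) = 0.000990
t4 = 0.627182 − 0.000990·(-0.022869)/(0.031515) = 0.627900;  |Δ| = 0.000718
g(0.627900) = -0.000004
t5 = 0.627900 − (-0.000004)·(0.000718)/(-0.000994) = 0.627897;  |Δ| = 0.000003
|t5 − t4| = 0.000003 < 0.0001

n = 5, t_n = 0.6279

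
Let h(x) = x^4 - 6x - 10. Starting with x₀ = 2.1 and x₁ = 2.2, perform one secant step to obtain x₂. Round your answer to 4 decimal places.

2.1933

h(2.1) = -3.151900, h(2.2) = 0.225600
x₂ = 2.200000 − 0.225600·(2.200000 − 2.100000) / (0.225600 − (-3.151900)) = 2.200000 − (0.022560)/(3.377500) = 2.193321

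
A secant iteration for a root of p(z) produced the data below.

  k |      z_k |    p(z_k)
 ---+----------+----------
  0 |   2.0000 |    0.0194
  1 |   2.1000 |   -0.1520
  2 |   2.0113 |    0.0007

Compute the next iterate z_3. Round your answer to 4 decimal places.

2.0117

z_3 = 2.0113 − 0.0007·(2.0113 − 2.1000) / (0.0007 − (-0.1520))
   = 2.0113 − (-0.000062)/(0.152700) = 2.011707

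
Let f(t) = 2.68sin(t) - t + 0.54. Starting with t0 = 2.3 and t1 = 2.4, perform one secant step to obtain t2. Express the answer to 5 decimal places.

f(2.3) = 0.2384900, f(2.4) = -0.0497587
t2 = 2.4000000 − (-0.0497587)·(2.4000000 − 2.3000000) / (-0.0497587 − 0.2384900) = 2.4000000 − (-0.0049759)/(-0.2882486) = 2.3827376

2.38274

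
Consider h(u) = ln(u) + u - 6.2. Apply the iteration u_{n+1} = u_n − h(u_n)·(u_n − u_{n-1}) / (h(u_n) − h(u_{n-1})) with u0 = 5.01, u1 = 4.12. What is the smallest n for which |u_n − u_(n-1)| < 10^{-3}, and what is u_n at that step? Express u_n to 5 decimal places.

h(5.01) = 0.4214359, h(4.12) = -0.6641468
u2 = 4.1200000 − (-0.6641468)·(-0.8900000)/(-1.0855828) = 4.6644916;  |Δ| = 0.5444916
h(4.6644916) = 0.0044704
u3 = 4.6644916 − 0.0044704·(0.5444916)/(0.6686173) = 4.6608511;  |Δ| = 0.0036405
h(4.6608511) = 0.0000491
u4 = 4.6608511 − 0.0000491·(-0.0036405)/(-0.0044213) = 4.6608106;  |Δ| = 0.0000405
|u4 − u3| = 0.0000405 < 10^{-3}

n = 4, u_n = 4.66081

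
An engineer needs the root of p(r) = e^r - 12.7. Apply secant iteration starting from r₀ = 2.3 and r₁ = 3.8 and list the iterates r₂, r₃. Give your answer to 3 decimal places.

2.418, 2.479

p(2.3) = -2.72582, p(3.8) = 32.00118
r₂ = 3.80000 − 32.00118·(3.80000 − 2.30000) / (32.00118 − (-2.72582)) = 3.80000 − (48.00178)/(34.72700) = 2.41774
p(2.41774) = -1.47954
r₃ = 2.41774 − (-1.47954)·(2.41774 − 3.80000) / (-1.47954 − 32.00118) = 2.41774 − (2.04511)/(-33.48072) = 2.47882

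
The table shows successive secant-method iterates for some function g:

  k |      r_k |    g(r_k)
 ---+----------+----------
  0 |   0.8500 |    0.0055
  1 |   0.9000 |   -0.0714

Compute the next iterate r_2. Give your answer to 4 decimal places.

r_2 = 0.9000 − (-0.0714)·(0.9000 − 0.8500) / (-0.0714 − 0.0055)
   = 0.9000 − (-0.003570)/(-0.076900) = 0.853576

0.8536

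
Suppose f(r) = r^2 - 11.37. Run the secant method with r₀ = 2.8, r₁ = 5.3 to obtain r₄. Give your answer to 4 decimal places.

f(2.8) = -3.530000, f(5.3) = 16.720000
r₂ = 5.300000 − 16.720000·(5.300000 − 2.800000) / (16.720000 − (-3.530000)) = 5.300000 − (41.800000)/(20.250000) = 3.235802
f(3.235802) = -0.899582
r₃ = 3.235802 − (-0.899582)·(3.235802 − 5.300000) / (-0.899582 − 16.720000) = 3.235802 − (1.856916)/(-17.619582) = 3.341192
f(3.341192) = -0.206437
r₄ = 3.341192 − (-0.206437)·(3.341192 − 3.235802) / (-0.206437 − (-0.899582)) = 3.341192 − (-0.021756)/(0.693145) = 3.372580

3.3726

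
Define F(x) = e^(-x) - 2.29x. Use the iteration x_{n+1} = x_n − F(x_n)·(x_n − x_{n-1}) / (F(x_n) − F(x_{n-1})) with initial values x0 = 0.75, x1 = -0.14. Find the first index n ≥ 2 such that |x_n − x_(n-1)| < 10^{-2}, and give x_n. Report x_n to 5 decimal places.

F(0.75) = -1.2451334, F(-0.14) = 1.4708738
x2 = -0.1400000 − 1.4708738·(-0.8900000)/(2.7160072) = 0.3419861;  |Δ| = 0.4819861
F(0.3419861) = -0.0727900
x3 = 0.3419861 − (-0.0727900)·(0.4819861)/(-1.5436638) = 0.3192585;  |Δ| = 0.0227276
F(0.3192585) = -0.0044142
x4 = 0.3192585 − (-0.0044142)·(-0.0227276)/(0.0683758) = 0.3177912;  |Δ| = 0.0014673
|x4 − x3| = 0.0014673 < 10^{-2}

n = 4, x_n = 0.31779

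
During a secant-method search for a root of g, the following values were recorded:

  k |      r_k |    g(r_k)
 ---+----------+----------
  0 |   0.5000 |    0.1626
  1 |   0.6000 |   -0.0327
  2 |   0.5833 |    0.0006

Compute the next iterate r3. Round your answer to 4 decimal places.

r3 = 0.5833 − 0.0006·(0.5833 − 0.6000) / (0.0006 − (-0.0327))
   = 0.5833 − (-0.000010)/(0.033300) = 0.583601

0.5836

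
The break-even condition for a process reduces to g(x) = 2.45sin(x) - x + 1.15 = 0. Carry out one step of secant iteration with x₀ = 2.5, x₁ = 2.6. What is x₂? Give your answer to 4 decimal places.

g(2.5) = 0.116257, g(2.6) = -0.187022
x₂ = 2.600000 − (-0.187022)·(2.600000 − 2.500000) / (-0.187022 − 0.116257) = 2.600000 − (-0.018702)/(-0.303278) = 2.538333

2.5383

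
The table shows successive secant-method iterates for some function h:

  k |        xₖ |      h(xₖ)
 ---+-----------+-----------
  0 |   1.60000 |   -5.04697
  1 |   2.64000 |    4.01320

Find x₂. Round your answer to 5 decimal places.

x₂ = 2.64000 − 4.01320·(2.64000 − 1.60000) / (4.01320 − (-5.04697))
   = 2.64000 − (4.1737280)/(9.0601700) = 2.1793323

2.17933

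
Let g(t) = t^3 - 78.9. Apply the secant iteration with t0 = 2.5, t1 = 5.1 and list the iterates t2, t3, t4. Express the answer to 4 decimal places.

g(2.5) = -63.275000, g(5.1) = 53.751000
t2 = 5.100000 − 53.751000·(5.100000 − 2.500000) / (53.751000 − (-63.275000)) = 5.100000 − (139.752600)/(117.026000) = 3.905799
g(3.905799) = -19.316011
t3 = 3.905799 − (-19.316011)·(3.905799 − 5.100000) / (-19.316011 − 53.751000) = 3.905799 − (23.067205)/(-73.067011) = 4.221498
g(4.221498) = -3.668491
t4 = 4.221498 − (-3.668491)·(4.221498 − 3.905799) / (-3.668491 − (-19.316011)) = 4.221498 − (-1.158140)/(15.647520) = 4.295512

3.9058, 4.2215, 4.2955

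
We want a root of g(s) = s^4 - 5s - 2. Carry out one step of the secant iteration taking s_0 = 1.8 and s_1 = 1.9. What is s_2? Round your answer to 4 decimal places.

g(1.8) = -0.502400, g(1.9) = 1.532100
s_2 = 1.900000 − 1.532100·(1.900000 − 1.800000) / (1.532100 − (-0.502400)) = 1.900000 − (0.153210)/(2.034500) = 1.824694

1.8247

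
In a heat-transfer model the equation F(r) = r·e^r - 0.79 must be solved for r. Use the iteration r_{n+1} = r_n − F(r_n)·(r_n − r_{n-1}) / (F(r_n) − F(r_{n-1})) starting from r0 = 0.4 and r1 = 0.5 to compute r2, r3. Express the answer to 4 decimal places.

0.4849, 0.4859

F(0.4) = -0.193270, F(0.5) = 0.034361
r2 = 0.500000 − 0.034361·(0.500000 − 0.400000) / (0.034361 − (-0.193270)) = 0.500000 − (0.003436)/(0.227631) = 0.484905
F(0.484905) = -0.002504
r3 = 0.484905 − (-0.002504)·(0.484905 − 0.500000) / (-0.002504 − 0.034361) = 0.484905 − (0.000038)/(-0.036865) = 0.485930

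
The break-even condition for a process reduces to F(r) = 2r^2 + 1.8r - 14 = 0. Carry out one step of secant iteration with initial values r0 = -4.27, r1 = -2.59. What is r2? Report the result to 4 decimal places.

F(-4.27) = 14.779800, F(-2.59) = -5.245800
r2 = -2.590000 − (-5.245800)·(-2.590000 − (-4.270000)) / (-5.245800 − 14.779800) = -2.590000 − (-8.812944)/(-20.025600) = -3.030084

-3.0301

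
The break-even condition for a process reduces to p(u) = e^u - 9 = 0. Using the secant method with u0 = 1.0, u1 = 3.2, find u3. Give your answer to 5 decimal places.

1.94649

p(1.0) = -6.2817182, p(3.2) = 15.5325302
u2 = 3.2000000 − 15.5325302·(3.2000000 − 1.0000000) / (15.5325302 − (-6.2817182)) = 3.2000000 − (34.1715664)/(21.8142484) = 1.6335208
p(1.6335208) = -3.8781239
u3 = 1.6335208 − (-3.8781239)·(1.6335208 − 3.2000000) / (-3.8781239 − 15.5325302) = 1.6335208 − (6.0750005)/(-19.4106541) = 1.9464933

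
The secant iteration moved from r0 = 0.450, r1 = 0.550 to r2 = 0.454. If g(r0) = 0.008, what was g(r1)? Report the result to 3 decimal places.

-0.192

The secant line through (0.450, 0.008) and (0.550, g(r1)) crosses zero at r2 = 0.454.
So (0.450, 0.008), (0.550, g(r1)), (0.454, 0) are collinear:
g(r1) = 0.008 · (0.550 − 0.454) / (0.450 − 0.454) = 0.008 · (0.09600)/(-0.00400) = -0.19200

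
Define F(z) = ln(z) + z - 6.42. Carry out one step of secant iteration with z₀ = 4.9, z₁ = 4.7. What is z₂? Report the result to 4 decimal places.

F(4.9) = 0.069235, F(4.7) = -0.172437
z₂ = 4.700000 − (-0.172437)·(4.700000 − 4.900000) / (-0.172437 − 0.069235) = 4.700000 − (0.034487)/(-0.241673) = 4.842703

4.8427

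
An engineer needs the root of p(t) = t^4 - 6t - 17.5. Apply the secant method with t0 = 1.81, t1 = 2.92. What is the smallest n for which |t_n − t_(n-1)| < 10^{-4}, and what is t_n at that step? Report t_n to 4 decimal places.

p(1.81) = -17.627169, p(2.92) = 37.679497
t2 = 2.920000 − 37.679497·(1.110000)/(55.306666) = 2.163776;  |Δ| = 0.756224
p(2.163776) = -8.562228
t3 = 2.163776 − (-8.562228)·(-0.756224)/(-46.241725) = 2.303800;  |Δ| = 0.140024
p(2.303800) = -3.153301
t4 = 2.303800 − (-3.153301)·(0.140024)/(5.408927) = 2.385432;  |Δ| = 0.081631
p(2.385432) = 0.566738
t5 = 2.385432 − 0.566738·(0.081631)/(3.720039) = 2.372995;  |Δ| = 0.012436
p(2.372995) = -0.028614
t6 = 2.372995 − (-0.028614)·(-0.012436)/(-0.595352) = 2.373593;  |Δ| = 0.000598
p(2.373593) = -0.000240
t7 = 2.373593 − (-0.000240)·(0.000598)/(0.028374) = 2.373598;  |Δ| = 0.000005
|t7 − t6| = 0.000005 < 10^{-4}

n = 7, t_n = 2.3736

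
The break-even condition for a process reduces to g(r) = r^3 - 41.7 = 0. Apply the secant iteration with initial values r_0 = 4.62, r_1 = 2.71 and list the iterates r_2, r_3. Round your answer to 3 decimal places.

3.239, 3.529

g(4.62) = 56.91113, g(2.71) = -21.79749
r_2 = 2.71000 − (-21.79749)·(2.71000 − 4.62000) / (-21.79749 − 56.91113) = 2.71000 − (41.63320)/(-78.70862) = 3.23895
g(3.23895) = -7.72072
r_3 = 3.23895 − (-7.72072)·(3.23895 − 2.71000) / (-7.72072 − (-21.79749)) = 3.23895 − (-4.08390)/(14.07677) = 3.52907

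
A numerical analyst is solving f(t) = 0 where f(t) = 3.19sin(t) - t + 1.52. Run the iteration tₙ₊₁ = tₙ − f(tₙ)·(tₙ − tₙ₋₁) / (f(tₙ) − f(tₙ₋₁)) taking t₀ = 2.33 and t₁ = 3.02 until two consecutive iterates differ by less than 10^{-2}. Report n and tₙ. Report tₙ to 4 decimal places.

f(2.33) = 1.503976, f(3.02) = -1.113075
t₂ = 3.020000 − (-1.113075)·(0.690000)/(-2.617051) = 2.726532;  |Δ| = 0.293468
f(2.726532) = 0.079822
t₃ = 2.726532 − 0.079822·(-0.293468)/(1.192897) = 2.746169;  |Δ| = 0.019637
f(2.746169) = 0.002616
t₄ = 2.746169 − 0.002616·(0.019637)/(-0.077206) = 2.746834;  |Δ| = 0.000665
|t₄ − t₃| = 0.000665 < 10^{-2}

n = 4, tₙ = 2.7468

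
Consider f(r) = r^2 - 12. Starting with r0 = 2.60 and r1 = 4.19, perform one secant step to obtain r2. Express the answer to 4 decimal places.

f(2.60) = -5.240000, f(4.19) = 5.556100
r2 = 4.190000 − 5.556100·(4.190000 − 2.600000) / (5.556100 − (-5.240000)) = 4.190000 − (8.834199)/(10.796100) = 3.371723

3.3717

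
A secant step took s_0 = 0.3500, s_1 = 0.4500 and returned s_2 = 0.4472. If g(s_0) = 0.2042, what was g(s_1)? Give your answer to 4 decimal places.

The secant line through (0.3500, 0.2042) and (0.4500, g(s_1)) crosses zero at s_2 = 0.4472.
So (0.3500, 0.2042), (0.4500, g(s_1)), (0.4472, 0) are collinear:
g(s_1) = 0.2042 · (0.4500 − 0.4472) / (0.3500 − 0.4472) = 0.2042 · (0.002800)/(-0.097200) = -0.005882

-0.0059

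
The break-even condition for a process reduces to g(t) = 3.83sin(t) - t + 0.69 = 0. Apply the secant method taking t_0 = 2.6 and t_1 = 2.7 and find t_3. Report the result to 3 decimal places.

2.615

g(2.6) = 0.06437, g(2.7) = -0.37314
t_2 = 2.70000 − (-0.37314)·(2.70000 − 2.60000) / (-0.37314 − 0.06437) = 2.70000 − (-0.03731)/(-0.43751) = 2.61471
g(2.61471) = 0.00116
t_3 = 2.61471 − 0.00116·(2.61471 − 2.70000) / (0.00116 − (-0.37314)) = 2.61471 − (-0.00010)/(0.37429) = 2.61498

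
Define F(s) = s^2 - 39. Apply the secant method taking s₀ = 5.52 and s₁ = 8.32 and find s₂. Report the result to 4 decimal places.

F(5.52) = -8.529600, F(8.32) = 30.222400
s₂ = 8.320000 − 30.222400·(8.320000 − 5.520000) / (30.222400 − (-8.529600)) = 8.320000 − (84.622720)/(38.752000) = 6.136301

6.1363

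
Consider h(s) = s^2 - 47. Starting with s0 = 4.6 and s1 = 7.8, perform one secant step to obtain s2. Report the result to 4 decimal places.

6.6839

h(4.6) = -25.840000, h(7.8) = 13.840000
s2 = 7.800000 − 13.840000·(7.800000 − 4.600000) / (13.840000 − (-25.840000)) = 7.800000 − (44.288000)/(39.680000) = 6.683871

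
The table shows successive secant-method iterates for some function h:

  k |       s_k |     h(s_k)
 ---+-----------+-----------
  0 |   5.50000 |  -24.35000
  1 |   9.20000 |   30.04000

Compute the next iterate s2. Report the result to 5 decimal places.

s2 = 9.20000 − 30.04000·(9.20000 − 5.50000) / (30.04000 − (-24.35000))
   = 9.20000 − (111.1480000)/(54.3900000) = 7.1564626

7.15646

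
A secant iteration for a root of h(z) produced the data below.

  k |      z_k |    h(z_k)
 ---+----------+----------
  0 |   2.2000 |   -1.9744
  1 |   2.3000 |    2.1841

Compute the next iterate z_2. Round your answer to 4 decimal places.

2.2475

z_2 = 2.3000 − 2.1841·(2.3000 − 2.2000) / (2.1841 − (-1.9744))
   = 2.3000 − (0.218410)/(4.158500) = 2.247479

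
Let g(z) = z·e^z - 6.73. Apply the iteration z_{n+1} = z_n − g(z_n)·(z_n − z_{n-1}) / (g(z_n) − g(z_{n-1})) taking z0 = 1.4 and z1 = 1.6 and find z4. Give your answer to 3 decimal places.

g(1.4) = -1.05272, g(1.6) = 1.19485
z2 = 1.60000 − 1.19485·(1.60000 − 1.40000) / (1.19485 − (-1.05272)) = 1.60000 − (0.23897)/(2.24757) = 1.49368
g(1.49368) = -0.07801
z3 = 1.49368 − (-0.07801)·(1.49368 − 1.60000) / (-0.07801 − 1.19485) = 1.49368 − (0.00829)/(-1.27286) = 1.50019
g(1.50019) = -0.00531
z4 = 1.50019 − (-0.00531)·(1.50019 − 1.49368) / (-0.00531 − (-0.07801)) = 1.50019 − (-0.00003)/(0.07269) = 1.50067

1.501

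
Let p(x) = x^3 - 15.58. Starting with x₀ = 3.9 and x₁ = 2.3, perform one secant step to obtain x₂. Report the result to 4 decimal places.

2.4158

p(3.9) = 43.739000, p(2.3) = -3.413000
x₂ = 2.300000 − (-3.413000)·(2.300000 − 3.900000) / (-3.413000 − 43.739000) = 2.300000 − (5.460800)/(-47.152000) = 2.415813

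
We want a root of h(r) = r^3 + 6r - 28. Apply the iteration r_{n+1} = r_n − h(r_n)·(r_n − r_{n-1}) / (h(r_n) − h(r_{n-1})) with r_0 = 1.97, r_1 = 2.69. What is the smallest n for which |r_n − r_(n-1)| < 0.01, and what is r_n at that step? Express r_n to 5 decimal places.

h(1.97) = -8.5346270, h(2.69) = 7.6051090
r_2 = 2.6900000 − 7.6051090·(0.7200000)/(16.1397360) = 2.3507331;  |Δ| = 0.3392669
h(2.3507331) = -0.9055774
r_3 = 2.3507331 − (-0.9055774)·(-0.3392669)/(-8.5106864) = 2.3868327;  |Δ| = 0.0360996
h(2.3868327) = -0.0812889
r_4 = 2.3868327 − (-0.0812889)·(0.0360996)/(0.8242884) = 2.3903927;  |Δ| = 0.0035600
|r_4 − r_3| = 0.0035600 < 0.01

n = 4, r_n = 2.39039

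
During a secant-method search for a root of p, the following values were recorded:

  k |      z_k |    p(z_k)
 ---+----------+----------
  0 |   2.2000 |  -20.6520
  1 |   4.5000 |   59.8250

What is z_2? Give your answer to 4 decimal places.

z_2 = 4.5000 − 59.8250·(4.5000 − 2.2000) / (59.8250 − (-20.6520))
   = 4.5000 − (137.597500)/(80.477000) = 2.790226

2.7902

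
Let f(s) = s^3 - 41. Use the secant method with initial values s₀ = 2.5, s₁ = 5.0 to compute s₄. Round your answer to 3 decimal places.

3.464

f(2.5) = -25.37500, f(5.0) = 84.00000
s₂ = 5.00000 − 84.00000·(5.00000 − 2.50000) / (84.00000 − (-25.37500)) = 5.00000 − (210.00000)/(109.37500) = 3.08000
f(3.08000) = -11.78189
s₃ = 3.08000 − (-11.78189)·(3.08000 − 5.00000) / (-11.78189 − 84.00000) = 3.08000 − (22.62122)/(-95.78189) = 3.31617
f(3.31617) = -4.53199
s₄ = 3.31617 − (-4.53199)·(3.31617 − 3.08000) / (-4.53199 − (-11.78189)) = 3.31617 − (-1.07034)/(7.24990) = 3.46381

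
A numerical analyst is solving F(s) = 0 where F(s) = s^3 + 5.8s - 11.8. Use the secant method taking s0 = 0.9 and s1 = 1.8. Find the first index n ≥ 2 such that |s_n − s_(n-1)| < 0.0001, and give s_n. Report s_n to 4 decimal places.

n = 6, s_n = 1.4779

F(0.9) = -5.851000, F(1.8) = 4.472000
s2 = 1.800000 − 4.472000·(0.900000)/(10.323000) = 1.410113;  |Δ| = 0.389887
F(1.410113) = -0.817446
s3 = 1.410113 − (-0.817446)·(-0.389887)/(-5.289446) = 1.470368;  |Δ| = 0.060254
F(1.470368) = -0.092962
s4 = 1.470368 − (-0.092962)·(0.060254)/(0.724483) = 1.478099;  |Δ| = 0.007732
F(1.478099) = 0.002291
s5 = 1.478099 − 0.002291·(0.007732)/(0.095253) = 1.477913;  |Δ| = 0.000186
F(1.477913) = -0.000006
s6 = 1.477913 − (-0.000006)·(-0.000186)/(-0.002297) = 1.477914;  |Δ| = 0.000001
|s6 − s5| = 0.000001 < 0.0001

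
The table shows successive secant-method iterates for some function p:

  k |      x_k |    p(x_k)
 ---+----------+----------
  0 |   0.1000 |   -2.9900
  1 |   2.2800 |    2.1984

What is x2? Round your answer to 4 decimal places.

x2 = 2.2800 − 2.1984·(2.2800 − 0.1000) / (2.1984 − (-2.9900))
   = 2.2800 − (4.792512)/(5.188400) = 1.356303

1.3563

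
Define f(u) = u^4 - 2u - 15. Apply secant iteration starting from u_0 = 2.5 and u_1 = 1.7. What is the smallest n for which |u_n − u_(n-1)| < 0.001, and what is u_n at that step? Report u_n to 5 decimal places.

f(2.5) = 19.0625000, f(1.7) = -10.0479000
u_2 = 1.7000000 − (-10.0479000)·(-0.8000000)/(-29.1104000) = 1.9761322;  |Δ| = 0.2761322
f(1.9761322) = -3.7024691
u_3 = 1.9761322 − (-3.7024691)·(0.2761322)/(6.3454309) = 2.1372515;  |Δ| = 0.1611193
f(2.1372515) = 1.5906955
u_4 = 2.1372515 − 1.5906955·(0.1611193)/(5.2931646) = 2.0888321;  |Δ| = 0.0484194
f(2.0888321) = -0.1399783
u_5 = 2.0888321 − (-0.1399783)·(-0.0484194)/(-1.7306738) = 2.0927483;  |Δ| = 0.0039162
f(2.0927483) = -0.0046393
u_6 = 2.0927483 − (-0.0046393)·(0.0039162)/(0.1353391) = 2.0928826;  |Δ| = 0.0001342
|u_6 − u_5| = 0.0001342 < 0.001

n = 6, u_n = 2.09288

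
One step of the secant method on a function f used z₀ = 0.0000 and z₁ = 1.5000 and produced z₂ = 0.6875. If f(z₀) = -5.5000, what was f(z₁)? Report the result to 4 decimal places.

6.5000

The secant line through (0.0000, -5.5000) and (1.5000, f(z₁)) crosses zero at z₂ = 0.6875.
So (0.0000, -5.5000), (1.5000, f(z₁)), (0.6875, 0) are collinear:
f(z₁) = -5.5000 · (1.5000 − 0.6875) / (0.0000 − 0.6875) = -5.5000 · (0.812500)/(-0.687500) = 6.500000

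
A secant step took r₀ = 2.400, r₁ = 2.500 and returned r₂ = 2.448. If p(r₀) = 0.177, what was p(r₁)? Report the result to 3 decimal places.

-0.192

The secant line through (2.400, 0.177) and (2.500, p(r₁)) crosses zero at r₂ = 2.448.
So (2.400, 0.177), (2.500, p(r₁)), (2.448, 0) are collinear:
p(r₁) = 0.177 · (2.500 − 2.448) / (2.400 − 2.448) = 0.177 · (0.05200)/(-0.04800) = -0.19175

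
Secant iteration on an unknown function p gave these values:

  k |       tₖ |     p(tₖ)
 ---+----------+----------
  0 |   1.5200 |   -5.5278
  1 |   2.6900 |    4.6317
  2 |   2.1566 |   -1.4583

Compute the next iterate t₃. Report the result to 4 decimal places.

2.2843

t₃ = 2.1566 − (-1.4583)·(2.1566 − 2.6900) / (-1.4583 − 4.6317)
   = 2.1566 − (0.777857)/(-6.090000) = 2.284327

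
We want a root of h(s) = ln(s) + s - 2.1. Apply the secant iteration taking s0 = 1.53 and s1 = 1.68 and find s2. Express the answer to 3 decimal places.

1.619

h(1.53) = -0.14473, h(1.68) = 0.09879
s2 = 1.68000 − 0.09879·(1.68000 − 1.53000) / (0.09879 − (-0.14473)) = 1.68000 − (0.01482)/(0.24353) = 1.61915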